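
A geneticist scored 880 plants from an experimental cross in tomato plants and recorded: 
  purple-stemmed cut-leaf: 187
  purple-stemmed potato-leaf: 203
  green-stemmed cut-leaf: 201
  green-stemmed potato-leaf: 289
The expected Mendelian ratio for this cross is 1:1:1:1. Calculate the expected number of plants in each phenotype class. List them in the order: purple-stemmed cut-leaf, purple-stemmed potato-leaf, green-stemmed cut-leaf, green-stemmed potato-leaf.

Total ratio parts = 4. Expected numbers out of 880:
  purple-stemmed cut-leaf: 880 × 1/4 = 220
  purple-stemmed potato-leaf: 880 × 1/4 = 220
  green-stemmed cut-leaf: 880 × 1/4 = 220
  green-stemmed potato-leaf: 880 × 1/4 = 220

220, 220, 220, 220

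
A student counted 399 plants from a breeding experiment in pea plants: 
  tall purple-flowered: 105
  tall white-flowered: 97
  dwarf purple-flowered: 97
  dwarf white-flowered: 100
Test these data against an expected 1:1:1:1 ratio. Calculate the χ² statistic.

0.429

Under the 1:1:1:1 hypothesis (Σ ratio = 4, N = 399):
  tall purple-flowered: 399 × 1/4 = 99.75
  tall white-flowered: 399 × 1/4 = 99.75
  dwarf purple-flowered: 399 × 1/4 = 99.75
  dwarf white-flowered: 399 × 1/4 = 99.75
χ² = Σ (O − E)² / E
  tall purple-flowered: (105 − 99.75)² / 99.75 = 0.2763
  tall white-flowered: (97 − 99.75)² / 99.75 = 0.0758
  dwarf purple-flowered: (97 − 99.75)² / 99.75 = 0.0758
  dwarf white-flowered: (100 − 99.75)² / 99.75 = 0.0006
χ² = 0.2763 + 0.0758 + 0.0758 + 0.0006 = 0.4285 ≈ 0.429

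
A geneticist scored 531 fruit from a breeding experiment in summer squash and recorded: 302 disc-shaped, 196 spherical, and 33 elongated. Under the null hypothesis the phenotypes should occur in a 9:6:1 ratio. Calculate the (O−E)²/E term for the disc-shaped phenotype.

The 9:6:1 ratio has 16 parts, so with N = 531 the expected counts are:
  disc-shaped: 531 × 9/16 = 298.6875
  spherical: 531 × 6/16 = 199.125
  elongated: 531 × 1/16 = 33.1875
Contribution of disc-shaped: (302 − 298.6875)² / 298.6875 = 0.0367

0.037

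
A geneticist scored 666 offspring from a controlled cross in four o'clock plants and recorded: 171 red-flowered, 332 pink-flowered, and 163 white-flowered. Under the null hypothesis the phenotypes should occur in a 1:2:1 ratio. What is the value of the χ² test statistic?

0.198

The 1:2:1 ratio has 4 parts, so with N = 666 the expected counts are:
  red-flowered: 666 × 1/4 = 166.5
  pink-flowered: 666 × 2/4 = 333
  white-flowered: 666 × 1/4 = 166.5
χ² = Σ (O − E)² / E
  red-flowered: (171 − 166.5)² / 166.5 = 0.1216
  pink-flowered: (332 − 333)² / 333 = 0.0030
  white-flowered: (163 − 166.5)² / 166.5 = 0.0736
χ² = 0.1216 + 0.0030 + 0.0736 = 0.1982 ≈ 0.198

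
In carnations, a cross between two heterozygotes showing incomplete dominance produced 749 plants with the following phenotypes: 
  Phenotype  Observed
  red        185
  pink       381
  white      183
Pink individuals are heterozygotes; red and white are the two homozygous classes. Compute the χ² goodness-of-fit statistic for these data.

With incomplete dominance, a heterozygote × heterozygote cross gives a 1:2:1 phenotypic ratio.
Expected counts for N = 749 under a 1:2:1 ratio (total parts = 4):
  red: 749 × 1/4 = 187.25
  pink: 749 × 2/4 = 374.5
  white: 749 × 1/4 = 187.25
χ² = Σ (O − E)² / E
  red: (185 − 187.25)² / 187.25 = 0.0270
  pink: (381 − 374.5)² / 374.5 = 0.1128
  white: (183 − 187.25)² / 187.25 = 0.0965
χ² = 0.0270 + 0.1128 + 0.0965 = 0.2363 ≈ 0.236

0.236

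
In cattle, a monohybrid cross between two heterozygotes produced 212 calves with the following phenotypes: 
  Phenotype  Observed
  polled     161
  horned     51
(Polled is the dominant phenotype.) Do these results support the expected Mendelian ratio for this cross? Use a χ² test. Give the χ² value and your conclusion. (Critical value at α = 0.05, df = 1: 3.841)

For a monohybrid cross between heterozygotes with complete dominance, the expected phenotypic ratio is 3:1.
Under the 3:1 hypothesis (Σ ratio = 4, N = 212):
  polled: 212 × 3/4 = 159
  horned: 212 × 1/4 = 53
χ² = Σ (O − E)² / E
  polled: (161 − 159)² / 159 = 0.0252
  horned: (51 − 53)² / 53 = 0.0755
χ² = 0.0252 + 0.0755 = 0.1007 ≈ 0.101
Degrees of freedom = 2 − 1 = 1; critical value at α = 0.05 is 3.841.
Since 0.101 < 3.841, we fail to reject the null hypothesis — the data are consistent with the 3:1 ratio.

0.101; consistent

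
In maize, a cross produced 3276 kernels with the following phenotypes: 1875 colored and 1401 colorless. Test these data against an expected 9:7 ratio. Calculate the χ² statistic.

1.290

Under the 9:7 hypothesis (Σ ratio = 16, N = 3276):
  colored: 3276 × 9/16 = 1842.75
  colorless: 3276 × 7/16 = 1433.25
χ² = Σ (O − E)² / E
  colored: (1875 − 1842.75)² / 1842.75 = 0.5644
  colorless: (1401 − 1433.25)² / 1433.25 = 0.7257
χ² = 0.5644 + 0.7257 = 1.2901 ≈ 1.290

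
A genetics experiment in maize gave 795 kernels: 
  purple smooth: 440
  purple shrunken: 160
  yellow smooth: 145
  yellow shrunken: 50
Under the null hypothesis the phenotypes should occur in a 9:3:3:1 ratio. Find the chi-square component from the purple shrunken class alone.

0.803

Total ratio parts = 16. Expected numbers out of 795:
  purple smooth: 795 × 9/16 = 447.1875
  purple shrunken: 795 × 3/16 = 149.0625
  yellow smooth: 795 × 3/16 = 149.0625
  yellow shrunken: 795 × 1/16 = 49.6875
Contribution of purple shrunken: (160 − 149.0625)² / 149.0625 = 0.8025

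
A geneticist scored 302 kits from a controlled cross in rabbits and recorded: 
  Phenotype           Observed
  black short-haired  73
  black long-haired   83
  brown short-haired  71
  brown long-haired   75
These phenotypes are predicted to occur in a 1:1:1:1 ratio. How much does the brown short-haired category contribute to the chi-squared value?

0.268

Expected counts for N = 302 under a 1:1:1:1 ratio (total parts = 4):
  black short-haired: 302 × 1/4 = 75.5
  black long-haired: 302 × 1/4 = 75.5
  brown short-haired: 302 × 1/4 = 75.5
  brown long-haired: 302 × 1/4 = 75.5
Contribution of brown short-haired: (71 − 75.5)² / 75.5 = 0.2682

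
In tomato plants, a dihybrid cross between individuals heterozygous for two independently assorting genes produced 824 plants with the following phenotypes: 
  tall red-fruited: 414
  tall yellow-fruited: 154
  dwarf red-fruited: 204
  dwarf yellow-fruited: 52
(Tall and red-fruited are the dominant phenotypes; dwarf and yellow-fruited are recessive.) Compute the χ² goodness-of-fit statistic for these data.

21.152

A dihybrid F₂ with independent assortment and complete dominance at both loci gives a 9:3:3:1 phenotypic ratio.
Under the 9:3:3:1 hypothesis (Σ ratio = 16, N = 824):
  tall red-fruited: 824 × 9/16 = 463.5
  tall yellow-fruited: 824 × 3/16 = 154.5
  dwarf red-fruited: 824 × 3/16 = 154.5
  dwarf yellow-fruited: 824 × 1/16 = 51.5
χ² = Σ (O − E)² / E
  tall red-fruited: (414 − 463.5)² / 463.5 = 5.2864
  tall yellow-fruited: (154 − 154.5)² / 154.5 = 0.0016
  dwarf red-fruited: (204 − 154.5)² / 154.5 = 15.8592
  dwarf yellow-fruited: (52 − 51.5)² / 51.5 = 0.0049
χ² = 5.2864 + 0.0016 + 15.8592 + 0.0049 = 21.1521 ≈ 21.152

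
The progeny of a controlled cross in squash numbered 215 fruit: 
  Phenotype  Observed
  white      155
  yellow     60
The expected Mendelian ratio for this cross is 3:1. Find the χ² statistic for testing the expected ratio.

0.969

Expected counts for N = 215 under a 3:1 ratio (total parts = 4):
  white: 215 × 3/4 = 161.25
  yellow: 215 × 1/4 = 53.75
χ² = Σ (O − E)² / E
  white: (155 − 161.25)² / 161.25 = 0.2422
  yellow: (60 − 53.75)² / 53.75 = 0.7267
χ² = 0.2422 + 0.7267 = 0.9689 ≈ 0.969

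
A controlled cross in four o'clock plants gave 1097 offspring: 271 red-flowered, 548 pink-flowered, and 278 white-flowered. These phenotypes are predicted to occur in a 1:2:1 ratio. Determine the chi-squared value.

The 1:2:1 ratio has 4 parts, so with N = 1097 the expected counts are:
  red-flowered: 1097 × 1/4 = 274.25
  pink-flowered: 1097 × 2/4 = 548.5
  white-flowered: 1097 × 1/4 = 274.25
χ² = Σ (O − E)² / E
  red-flowered: (271 − 274.25)² / 274.25 = 0.0385
  pink-flowered: (548 − 548.5)² / 548.5 = 0.0005
  white-flowered: (278 − 274.25)² / 274.25 = 0.0513
χ² = 0.0385 + 0.0005 + 0.0513 = 0.0903 ≈ 0.090

0.090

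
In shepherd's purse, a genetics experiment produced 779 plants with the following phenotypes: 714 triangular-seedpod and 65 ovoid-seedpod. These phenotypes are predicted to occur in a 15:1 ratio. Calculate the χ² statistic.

5.830

Expected counts for N = 779 under a 15:1 ratio (total parts = 16):
  triangular-seedpod: 779 × 15/16 = 730.3125
  ovoid-seedpod: 779 × 1/16 = 48.6875
χ² = Σ (O − E)² / E
  triangular-seedpod: (714 − 730.3125)² / 730.3125 = 0.3644
  ovoid-seedpod: (65 − 48.6875)² / 48.6875 = 5.4654
χ² = 0.3644 + 5.4654 = 5.8298 ≈ 5.830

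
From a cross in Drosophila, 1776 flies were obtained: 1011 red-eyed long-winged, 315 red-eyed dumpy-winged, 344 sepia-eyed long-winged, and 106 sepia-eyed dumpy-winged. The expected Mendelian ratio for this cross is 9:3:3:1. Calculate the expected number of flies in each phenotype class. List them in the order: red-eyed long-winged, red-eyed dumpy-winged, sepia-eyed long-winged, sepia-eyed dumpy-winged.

999, 333, 333, 111

The 9:3:3:1 ratio has 16 parts, so with N = 1776 the expected counts are:
  red-eyed long-winged: 1776 × 9/16 = 999
  red-eyed dumpy-winged: 1776 × 3/16 = 333
  sepia-eyed long-winged: 1776 × 3/16 = 333
  sepia-eyed dumpy-winged: 1776 × 1/16 = 111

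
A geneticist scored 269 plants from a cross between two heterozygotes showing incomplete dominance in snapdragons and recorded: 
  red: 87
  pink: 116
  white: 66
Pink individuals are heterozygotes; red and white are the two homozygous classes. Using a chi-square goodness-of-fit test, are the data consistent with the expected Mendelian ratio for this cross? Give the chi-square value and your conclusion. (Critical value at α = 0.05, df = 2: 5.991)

8.368; not consistent

With incomplete dominance, a heterozygote × heterozygote cross gives a 1:2:1 phenotypic ratio.
Expected counts for N = 269 under a 1:2:1 ratio (total parts = 4):
  red: 269 × 1/4 = 67.25
  pink: 269 × 2/4 = 134.5
  white: 269 × 1/4 = 67.25
χ² = Σ (O − E)² / E
  red: (87 − 67.25)² / 67.25 = 5.8002
  pink: (116 − 134.5)² / 134.5 = 2.5446
  white: (66 − 67.25)² / 67.25 = 0.0232
χ² = 5.8002 + 2.5446 + 0.0232 = 8.368
Degrees of freedom = 3 − 1 = 2; critical value at α = 0.05 is 5.991.
Since 8.368 > 5.991, we reject the null hypothesis — the data do not fit the 1:2:1 ratio.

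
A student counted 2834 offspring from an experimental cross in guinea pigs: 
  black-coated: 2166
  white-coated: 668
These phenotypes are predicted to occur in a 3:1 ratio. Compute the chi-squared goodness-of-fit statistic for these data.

3.087

Under the 3:1 hypothesis (Σ ratio = 4, N = 2834):
  black-coated: 2834 × 3/4 = 2125.5
  white-coated: 2834 × 1/4 = 708.5
χ² = Σ (O − E)² / E
  black-coated: (2166 − 2125.5)² / 2125.5 = 0.7717
  white-coated: (668 − 708.5)² / 708.5 = 2.3151
χ² = 0.7717 + 2.3151 = 3.0868 ≈ 3.087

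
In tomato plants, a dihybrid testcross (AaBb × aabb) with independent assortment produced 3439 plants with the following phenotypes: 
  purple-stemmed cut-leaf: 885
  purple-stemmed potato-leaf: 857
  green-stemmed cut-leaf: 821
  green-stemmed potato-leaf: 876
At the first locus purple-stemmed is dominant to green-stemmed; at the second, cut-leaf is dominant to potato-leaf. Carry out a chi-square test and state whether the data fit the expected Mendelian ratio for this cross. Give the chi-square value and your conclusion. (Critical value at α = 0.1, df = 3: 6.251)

2.804; consistent

A dihybrid testcross with independent assortment gives a 1:1:1:1 ratio.
Total ratio parts = 4. Expected numbers out of 3439:
  purple-stemmed cut-leaf: 3439 × 1/4 = 859.75
  purple-stemmed potato-leaf: 3439 × 1/4 = 859.75
  green-stemmed cut-leaf: 3439 × 1/4 = 859.75
  green-stemmed potato-leaf: 3439 × 1/4 = 859.75
χ² = Σ (O − E)² / E
  purple-stemmed cut-leaf: (885 − 859.75)² / 859.75 = 0.7416
  purple-stemmed potato-leaf: (857 − 859.75)² / 859.75 = 0.0088
  green-stemmed cut-leaf: (821 − 859.75)² / 859.75 = 1.7465
  green-stemmed potato-leaf: (876 − 859.75)² / 859.75 = 0.3071
χ² = 0.7416 + 0.0088 + 1.7465 + 0.3071 = 2.804
Degrees of freedom = 4 − 1 = 3; critical value at α = 0.1 is 6.251.
Since 2.804 < 6.251, we fail to reject the null hypothesis — the data are consistent with the 1:1:1:1 ratio.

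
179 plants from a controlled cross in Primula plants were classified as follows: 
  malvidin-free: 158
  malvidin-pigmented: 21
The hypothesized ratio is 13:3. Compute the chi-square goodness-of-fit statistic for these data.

5.787

Expected counts for N = 179 under a 13:3 ratio (total parts = 16):
  malvidin-free: 179 × 13/16 = 145.4375
  malvidin-pigmented: 179 × 3/16 = 33.5625
χ² = Σ (O − E)² / E
  malvidin-free: (158 − 145.4375)² / 145.4375 = 1.0851
  malvidin-pigmented: (21 − 33.5625)² / 33.5625 = 4.7022
χ² = 1.0851 + 4.7022 = 5.7873 ≈ 5.787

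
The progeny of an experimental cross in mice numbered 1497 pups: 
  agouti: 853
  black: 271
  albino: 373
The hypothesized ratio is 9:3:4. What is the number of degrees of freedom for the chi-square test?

A goodness-of-fit test with 3 phenotype classes has df = 3 − 1 = 2.

2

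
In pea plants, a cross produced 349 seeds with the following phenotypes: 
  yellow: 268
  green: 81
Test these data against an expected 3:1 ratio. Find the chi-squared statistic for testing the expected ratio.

0.597

The 3:1 ratio has 4 parts, so with N = 349 the expected counts are:
  yellow: 349 × 3/4 = 261.75
  green: 349 × 1/4 = 87.25
χ² = Σ (O − E)² / E
  yellow: (268 − 261.75)² / 261.75 = 0.1492
  green: (81 − 87.25)² / 87.25 = 0.4477
χ² = 0.1492 + 0.4477 = 0.5969 ≈ 0.597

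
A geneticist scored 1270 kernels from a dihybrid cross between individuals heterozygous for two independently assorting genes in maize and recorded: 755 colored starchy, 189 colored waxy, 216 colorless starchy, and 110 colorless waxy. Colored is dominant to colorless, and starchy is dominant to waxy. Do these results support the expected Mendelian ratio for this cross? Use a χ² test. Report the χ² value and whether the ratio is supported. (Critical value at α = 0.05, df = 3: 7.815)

26.316; not consistent

A dihybrid F₂ with independent assortment and complete dominance at both loci gives a 9:3:3:1 phenotypic ratio.
Total ratio parts = 16. Expected numbers out of 1270:
  colored starchy: 1270 × 9/16 = 714.375
  colored waxy: 1270 × 3/16 = 238.125
  colorless starchy: 1270 × 3/16 = 238.125
  colorless waxy: 1270 × 1/16 = 79.375
χ² = Σ (O − E)² / E
  colored starchy: (755 − 714.375)² / 714.375 = 2.3103
  colored waxy: (189 − 238.125)² / 238.125 = 10.1344
  colorless starchy: (216 − 238.125)² / 238.125 = 2.0557
  colorless waxy: (110 − 79.375)² / 79.375 = 11.8159
χ² = 2.3103 + 10.1344 + 2.0557 + 11.8159 = 26.3163 ≈ 26.316
Degrees of freedom = 4 − 1 = 3; critical value at α = 0.05 is 7.815.
Since 26.316 > 7.815, we reject the null hypothesis — the data do not fit the 9:3:3:1 ratio.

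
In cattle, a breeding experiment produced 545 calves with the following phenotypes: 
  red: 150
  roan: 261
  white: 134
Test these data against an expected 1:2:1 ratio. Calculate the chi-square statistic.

1.910

Total ratio parts = 4. Expected numbers out of 545:
  red: 545 × 1/4 = 136.25
  roan: 545 × 2/4 = 272.5
  white: 545 × 1/4 = 136.25
χ² = Σ (O − E)² / E
  red: (150 − 136.25)² / 136.25 = 1.3876
  roan: (261 − 272.5)² / 272.5 = 0.4853
  white: (134 − 136.25)² / 136.25 = 0.0372
χ² = 1.3876 + 0.4853 + 0.0372 = 1.9101 ≈ 1.910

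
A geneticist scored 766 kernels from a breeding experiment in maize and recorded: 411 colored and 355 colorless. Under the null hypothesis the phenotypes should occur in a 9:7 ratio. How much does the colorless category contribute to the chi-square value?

Under the 9:7 hypothesis (Σ ratio = 16, N = 766):
  colored: 766 × 9/16 = 430.875
  colorless: 766 × 7/16 = 335.125
Contribution of colorless: (355 − 335.125)² / 335.125 = 1.1787

1.179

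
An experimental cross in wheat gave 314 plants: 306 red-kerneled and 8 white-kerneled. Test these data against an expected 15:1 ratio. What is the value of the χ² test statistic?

7.345

Under the 15:1 hypothesis (Σ ratio = 16, N = 314):
  red-kerneled: 314 × 15/16 = 294.375
  white-kerneled: 314 × 1/16 = 19.625
χ² = Σ (O − E)² / E
  red-kerneled: (306 − 294.375)² / 294.375 = 0.4591
  white-kerneled: (8 − 19.625)² / 19.625 = 6.8861
χ² = 0.4591 + 6.8861 = 7.3452 ≈ 7.345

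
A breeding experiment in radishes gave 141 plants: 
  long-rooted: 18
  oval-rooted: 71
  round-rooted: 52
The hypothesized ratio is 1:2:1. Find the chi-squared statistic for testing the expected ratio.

Total ratio parts = 4. Expected numbers out of 141:
  long-rooted: 141 × 1/4 = 35.25
  oval-rooted: 141 × 2/4 = 70.5
  round-rooted: 141 × 1/4 = 35.25
χ² = Σ (O − E)² / E
  long-rooted: (18 − 35.25)² / 35.25 = 8.4415
  oval-rooted: (71 − 70.5)² / 70.5 = 0.0035
  round-rooted: (52 − 35.25)² / 35.25 = 7.9592
χ² = 8.4415 + 0.0035 + 7.9592 = 16.4042 ≈ 16.404

16.404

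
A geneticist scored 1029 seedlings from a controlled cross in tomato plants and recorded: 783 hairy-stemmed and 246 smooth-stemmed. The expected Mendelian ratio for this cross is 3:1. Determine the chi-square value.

0.656

Under the 3:1 hypothesis (Σ ratio = 4, N = 1029):
  hairy-stemmed: 1029 × 3/4 = 771.75
  smooth-stemmed: 1029 × 1/4 = 257.25
χ² = Σ (O − E)² / E
  hairy-stemmed: (783 − 771.75)² / 771.75 = 0.1640
  smooth-stemmed: (246 − 257.25)² / 257.25 = 0.4920
χ² = 0.1640 + 0.4920 = 0.656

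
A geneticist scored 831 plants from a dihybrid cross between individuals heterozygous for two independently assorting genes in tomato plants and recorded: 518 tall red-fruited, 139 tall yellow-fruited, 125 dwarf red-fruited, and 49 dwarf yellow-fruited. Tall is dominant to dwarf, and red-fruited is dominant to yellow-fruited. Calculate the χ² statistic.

13.543

A dihybrid F₂ with independent assortment and complete dominance at both loci gives a 9:3:3:1 phenotypic ratio.
Under the 9:3:3:1 hypothesis (Σ ratio = 16, N = 831):
  tall red-fruited: 831 × 9/16 = 467.4375
  tall yellow-fruited: 831 × 3/16 = 155.8125
  dwarf red-fruited: 831 × 3/16 = 155.8125
  dwarf yellow-fruited: 831 × 1/16 = 51.9375
χ² = Σ (O − E)² / E
  tall red-fruited: (518 − 467.4375)² / 467.4375 = 5.4693
  tall yellow-fruited: (139 − 155.8125)² / 155.8125 = 1.8141
  dwarf red-fruited: (125 − 155.8125)² / 155.8125 = 6.0933
  dwarf yellow-fruited: (49 − 51.9375)² / 51.9375 = 0.1661
χ² = 5.4693 + 1.8141 + 6.0933 + 0.1661 = 13.5428 ≈ 13.543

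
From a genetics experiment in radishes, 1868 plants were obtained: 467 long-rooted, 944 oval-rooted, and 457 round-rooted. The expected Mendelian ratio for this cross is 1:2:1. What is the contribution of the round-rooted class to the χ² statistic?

The 1:2:1 ratio has 4 parts, so with N = 1868 the expected counts are:
  long-rooted: 1868 × 1/4 = 467
  oval-rooted: 1868 × 2/4 = 934
  round-rooted: 1868 × 1/4 = 467
Contribution of round-rooted: (457 − 467)² / 467 = 0.2141

0.214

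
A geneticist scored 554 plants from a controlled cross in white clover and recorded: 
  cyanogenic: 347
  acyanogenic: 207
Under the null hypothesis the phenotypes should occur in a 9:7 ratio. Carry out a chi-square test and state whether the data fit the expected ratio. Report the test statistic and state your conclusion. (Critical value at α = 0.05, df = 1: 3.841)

9.179; not consistent

Expected counts for N = 554 under a 9:7 ratio (total parts = 16):
  cyanogenic: 554 × 9/16 = 311.625
  acyanogenic: 554 × 7/16 = 242.375
χ² = Σ (O − E)² / E
  cyanogenic: (347 − 311.625)² / 311.625 = 4.0157
  acyanogenic: (207 − 242.375)² / 242.375 = 5.1630
χ² = 4.0157 + 5.1630 = 9.1787 ≈ 9.179
Degrees of freedom = 2 − 1 = 1; critical value at α = 0.05 is 3.841.
Since 9.179 > 3.841, we reject the null hypothesis — the data do not fit the 9:7 ratio.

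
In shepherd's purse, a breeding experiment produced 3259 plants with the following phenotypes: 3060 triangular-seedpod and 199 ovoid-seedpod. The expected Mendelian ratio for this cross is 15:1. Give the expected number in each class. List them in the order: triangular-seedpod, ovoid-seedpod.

3055.3125, 203.6875

Under the 15:1 hypothesis (Σ ratio = 16, N = 3259):
  triangular-seedpod: 3259 × 15/16 = 3055.3125
  ovoid-seedpod: 3259 × 1/16 = 203.6875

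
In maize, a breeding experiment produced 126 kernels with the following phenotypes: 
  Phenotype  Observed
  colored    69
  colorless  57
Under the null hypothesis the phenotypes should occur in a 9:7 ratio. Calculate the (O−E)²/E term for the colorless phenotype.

Under the 9:7 hypothesis (Σ ratio = 16, N = 126):
  colored: 126 × 9/16 = 70.875
  colorless: 126 × 7/16 = 55.125
Contribution of colorless: (57 − 55.125)² / 55.125 = 0.0638

0.064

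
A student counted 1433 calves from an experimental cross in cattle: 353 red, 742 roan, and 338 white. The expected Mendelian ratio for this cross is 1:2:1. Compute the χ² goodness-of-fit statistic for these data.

Expected counts for N = 1433 under a 1:2:1 ratio (total parts = 4):
  red: 1433 × 1/4 = 358.25
  roan: 1433 × 2/4 = 716.5
  white: 1433 × 1/4 = 358.25
χ² = Σ (O − E)² / E
  red: (353 − 358.25)² / 358.25 = 0.0769
  roan: (742 − 716.5)² / 716.5 = 0.9075
  white: (338 − 358.25)² / 358.25 = 1.1446
χ² = 0.0769 + 0.9075 + 1.1446 = 2.129

2.129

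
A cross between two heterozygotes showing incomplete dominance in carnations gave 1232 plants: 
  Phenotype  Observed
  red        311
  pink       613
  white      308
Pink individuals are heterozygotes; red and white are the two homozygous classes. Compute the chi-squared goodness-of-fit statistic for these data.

With incomplete dominance, a heterozygote × heterozygote cross gives a 1:2:1 phenotypic ratio.
Under the 1:2:1 hypothesis (Σ ratio = 4, N = 1232):
  red: 1232 × 1/4 = 308
  pink: 1232 × 2/4 = 616
  white: 1232 × 1/4 = 308
χ² = Σ (O − E)² / E
  red: (311 − 308)² / 308 = 0.0292
  pink: (613 − 616)² / 616 = 0.0146
  white: (308 − 308)² / 308 = 0.0000
χ² = 0.0292 + 0.0146 + 0.0000 = 0.0438 ≈ 0.044

0.044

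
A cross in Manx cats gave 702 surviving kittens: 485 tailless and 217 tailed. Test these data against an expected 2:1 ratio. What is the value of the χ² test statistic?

1.853

The 2:1 ratio has 3 parts, so with N = 702 the expected counts are:
  tailless: 702 × 2/3 = 468
  tailed: 702 × 1/3 = 234
χ² = Σ (O − E)² / E
  tailless: (485 − 468)² / 468 = 0.6175
  tailed: (217 − 234)² / 234 = 1.2350
χ² = 0.6175 + 1.2350 = 1.8525 ≈ 1.853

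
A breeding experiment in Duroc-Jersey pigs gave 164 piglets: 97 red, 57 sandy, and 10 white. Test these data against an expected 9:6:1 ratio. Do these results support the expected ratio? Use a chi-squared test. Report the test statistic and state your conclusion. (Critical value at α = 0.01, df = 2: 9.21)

Expected counts for N = 164 under a 9:6:1 ratio (total parts = 16):
  red: 164 × 9/16 = 92.25
  sandy: 164 × 6/16 = 61.5
  white: 164 × 1/16 = 10.25
χ² = Σ (O − E)² / E
  red: (97 − 92.25)² / 92.25 = 0.2446
  sandy: (57 − 61.5)² / 61.5 = 0.3293
  white: (10 − 10.25)² / 10.25 = 0.0061
χ² = 0.2446 + 0.3293 + 0.0061 = 0.580
Degrees of freedom = 3 − 1 = 2; critical value at α = 0.01 is 9.21.
Since 0.580 < 9.21, we fail to reject the null hypothesis — the data are consistent with the 9:6:1 ratio.

0.580; consistent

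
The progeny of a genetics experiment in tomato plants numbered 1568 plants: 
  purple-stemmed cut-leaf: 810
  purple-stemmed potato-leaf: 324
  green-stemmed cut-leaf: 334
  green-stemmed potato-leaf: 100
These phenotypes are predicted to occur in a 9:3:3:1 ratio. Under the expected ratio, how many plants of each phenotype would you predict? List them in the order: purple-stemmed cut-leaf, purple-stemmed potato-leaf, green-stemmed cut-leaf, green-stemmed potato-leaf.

882, 294, 294, 98

Expected counts for N = 1568 under a 9:3:3:1 ratio (total parts = 16):
  purple-stemmed cut-leaf: 1568 × 9/16 = 882
  purple-stemmed potato-leaf: 1568 × 3/16 = 294
  green-stemmed cut-leaf: 1568 × 3/16 = 294
  green-stemmed potato-leaf: 1568 × 1/16 = 98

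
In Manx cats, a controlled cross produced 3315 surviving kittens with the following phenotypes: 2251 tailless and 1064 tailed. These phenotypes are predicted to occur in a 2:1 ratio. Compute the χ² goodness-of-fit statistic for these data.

2.282

Expected counts for N = 3315 under a 2:1 ratio (total parts = 3):
  tailless: 3315 × 2/3 = 2210
  tailed: 3315 × 1/3 = 1105
χ² = Σ (O − E)² / E
  tailless: (2251 − 2210)² / 2210 = 0.7606
  tailed: (1064 − 1105)² / 1105 = 1.5213
χ² = 0.7606 + 1.5213 = 2.2819 ≈ 2.282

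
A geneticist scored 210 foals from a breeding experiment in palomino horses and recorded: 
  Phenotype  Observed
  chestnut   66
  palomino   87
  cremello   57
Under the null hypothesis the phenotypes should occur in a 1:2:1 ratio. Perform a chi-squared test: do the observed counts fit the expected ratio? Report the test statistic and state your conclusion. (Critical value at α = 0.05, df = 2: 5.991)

6.943; not consistent

Under the 1:2:1 hypothesis (Σ ratio = 4, N = 210):
  chestnut: 210 × 1/4 = 52.5
  palomino: 210 × 2/4 = 105
  cremello: 210 × 1/4 = 52.5
χ² = Σ (O − E)² / E
  chestnut: (66 − 52.5)² / 52.5 = 3.4714
  palomino: (87 − 105)² / 105 = 3.0857
  cremello: (57 − 52.5)² / 52.5 = 0.3857
χ² = 3.4714 + 3.0857 + 0.3857 = 6.9428 ≈ 6.943
Degrees of freedom = 3 − 1 = 2; critical value at α = 0.05 is 5.991.
Since 6.943 > 5.991, we reject the null hypothesis — the data do not fit the 1:2:1 ratio.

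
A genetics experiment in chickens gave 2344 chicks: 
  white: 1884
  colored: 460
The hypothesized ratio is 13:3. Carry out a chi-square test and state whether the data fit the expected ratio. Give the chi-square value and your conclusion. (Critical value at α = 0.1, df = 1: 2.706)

1.177; consistent

Under the 13:3 hypothesis (Σ ratio = 16, N = 2344):
  white: 2344 × 13/16 = 1904.5
  colored: 2344 × 3/16 = 439.5
χ² = Σ (O − E)² / E
  white: (1884 − 1904.5)² / 1904.5 = 0.2207
  colored: (460 − 439.5)² / 439.5 = 0.9562
χ² = 0.2207 + 0.9562 = 1.1769 ≈ 1.177
Degrees of freedom = 2 − 1 = 1; critical value at α = 0.1 is 2.706.
Since 1.177 < 2.706, we fail to reject the null hypothesis — the data are consistent with the 13:3 ratio.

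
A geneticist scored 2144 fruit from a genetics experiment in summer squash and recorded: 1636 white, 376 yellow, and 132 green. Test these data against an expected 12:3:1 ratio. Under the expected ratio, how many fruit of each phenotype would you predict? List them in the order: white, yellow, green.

1608, 402, 134

The 12:3:1 ratio has 16 parts, so with N = 2144 the expected counts are:
  white: 2144 × 12/16 = 1608
  yellow: 2144 × 3/16 = 402
  green: 2144 × 1/16 = 134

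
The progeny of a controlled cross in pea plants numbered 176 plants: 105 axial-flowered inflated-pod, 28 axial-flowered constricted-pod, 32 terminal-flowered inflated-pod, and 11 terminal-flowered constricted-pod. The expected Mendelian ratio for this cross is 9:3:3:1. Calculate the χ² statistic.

Total ratio parts = 16. Expected numbers out of 176:
  axial-flowered inflated-pod: 176 × 9/16 = 99
  axial-flowered constricted-pod: 176 × 3/16 = 33
  terminal-flowered inflated-pod: 176 × 3/16 = 33
  terminal-flowered constricted-pod: 176 × 1/16 = 11
χ² = Σ (O − E)² / E
  axial-flowered inflated-pod: (105 − 99)² / 99 = 0.3636
  axial-flowered constricted-pod: (28 − 33)² / 33 = 0.7576
  terminal-flowered inflated-pod: (32 − 33)² / 33 = 0.0303
  terminal-flowered constricted-pod: (11 − 11)² / 11 = 0.0000
χ² = 0.3636 + 0.7576 + 0.0303 + 0.0000 = 1.1515 ≈ 1.152

1.152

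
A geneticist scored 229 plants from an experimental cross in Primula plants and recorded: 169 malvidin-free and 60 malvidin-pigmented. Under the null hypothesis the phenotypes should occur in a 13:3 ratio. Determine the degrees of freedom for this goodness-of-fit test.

1

A goodness-of-fit test with 2 phenotype classes has df = 2 − 1 = 1.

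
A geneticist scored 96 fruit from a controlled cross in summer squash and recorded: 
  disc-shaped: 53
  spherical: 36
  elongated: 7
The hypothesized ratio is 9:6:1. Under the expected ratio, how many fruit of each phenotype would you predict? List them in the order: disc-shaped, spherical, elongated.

54, 36, 6

Total ratio parts = 16. Expected numbers out of 96:
  disc-shaped: 96 × 9/16 = 54
  spherical: 96 × 6/16 = 36
  elongated: 96 × 1/16 = 6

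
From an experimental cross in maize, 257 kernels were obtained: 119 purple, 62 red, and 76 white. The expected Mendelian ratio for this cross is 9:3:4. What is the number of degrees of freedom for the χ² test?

2

A goodness-of-fit test with 3 phenotype classes has df = 3 − 1 = 2.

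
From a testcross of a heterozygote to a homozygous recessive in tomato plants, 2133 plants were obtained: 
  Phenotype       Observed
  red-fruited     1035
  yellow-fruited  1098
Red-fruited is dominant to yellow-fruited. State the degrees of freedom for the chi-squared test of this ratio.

A testcross of a heterozygote (Aa × aa) gives a 1:1 phenotypic ratio.
A goodness-of-fit test with 2 phenotype classes has df = 2 − 1 = 1.

1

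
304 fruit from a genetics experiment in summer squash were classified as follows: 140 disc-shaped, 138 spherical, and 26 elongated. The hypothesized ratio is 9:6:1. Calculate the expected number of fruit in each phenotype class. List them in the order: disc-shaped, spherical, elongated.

Total ratio parts = 16. Expected numbers out of 304:
  disc-shaped: 304 × 9/16 = 171
  spherical: 304 × 6/16 = 114
  elongated: 304 × 1/16 = 19

171, 114, 19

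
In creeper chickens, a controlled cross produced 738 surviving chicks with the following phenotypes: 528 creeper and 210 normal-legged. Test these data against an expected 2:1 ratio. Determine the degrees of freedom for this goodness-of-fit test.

1

A goodness-of-fit test with 2 phenotype classes has df = 2 − 1 = 1.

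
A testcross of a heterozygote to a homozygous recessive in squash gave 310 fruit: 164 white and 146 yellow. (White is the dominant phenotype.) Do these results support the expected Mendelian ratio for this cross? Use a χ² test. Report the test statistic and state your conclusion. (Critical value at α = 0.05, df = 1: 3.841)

1.045; consistent

A testcross of a heterozygote (Aa × aa) gives a 1:1 phenotypic ratio.
Under the 1:1 hypothesis (Σ ratio = 2, N = 310):
  white: 310 × 1/2 = 155
  yellow: 310 × 1/2 = 155
χ² = Σ (O − E)² / E
  white: (164 − 155)² / 155 = 0.5226
  yellow: (146 − 155)² / 155 = 0.5226
χ² = 0.5226 + 0.5226 = 1.0452 ≈ 1.045
Degrees of freedom = 2 − 1 = 1; critical value at α = 0.05 is 3.841.
Since 1.045 < 3.841, we fail to reject the null hypothesis — the data are consistent with the 1:1 ratio.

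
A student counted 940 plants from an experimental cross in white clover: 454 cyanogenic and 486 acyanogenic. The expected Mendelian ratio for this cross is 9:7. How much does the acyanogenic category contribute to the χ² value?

Under the 9:7 hypothesis (Σ ratio = 16, N = 940):
  cyanogenic: 940 × 9/16 = 528.75
  acyanogenic: 940 × 7/16 = 411.25
Contribution of acyanogenic: (486 − 411.25)² / 411.25 = 13.5868

13.587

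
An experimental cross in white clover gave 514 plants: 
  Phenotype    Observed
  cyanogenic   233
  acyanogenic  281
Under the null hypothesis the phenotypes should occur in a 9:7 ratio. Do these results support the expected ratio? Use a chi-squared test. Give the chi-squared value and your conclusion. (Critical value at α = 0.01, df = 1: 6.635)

24.903; not consistent

Expected counts for N = 514 under a 9:7 ratio (total parts = 16):
  cyanogenic: 514 × 9/16 = 289.125
  acyanogenic: 514 × 7/16 = 224.875
χ² = Σ (O − E)² / E
  cyanogenic: (233 − 289.125)² / 289.125 = 10.8950
  acyanogenic: (281 − 224.875)² / 224.875 = 14.0079
χ² = 10.8950 + 14.0079 = 24.9029 ≈ 24.903
Degrees of freedom = 2 − 1 = 1; critical value at α = 0.01 is 6.635.
Since 24.903 > 6.635, we reject the null hypothesis — the data do not fit the 9:7 ratio.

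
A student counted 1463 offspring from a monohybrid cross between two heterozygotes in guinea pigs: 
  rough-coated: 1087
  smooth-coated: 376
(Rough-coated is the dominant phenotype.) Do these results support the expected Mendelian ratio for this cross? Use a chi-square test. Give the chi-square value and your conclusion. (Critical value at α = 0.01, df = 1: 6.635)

For a monohybrid cross between heterozygotes with complete dominance, the expected phenotypic ratio is 3:1.
The 3:1 ratio has 4 parts, so with N = 1463 the expected counts are:
  rough-coated: 1463 × 3/4 = 1097.25
  smooth-coated: 1463 × 1/4 = 365.75
χ² = Σ (O − E)² / E
  rough-coated: (1087 − 1097.25)² / 1097.25 = 0.0958
  smooth-coated: (376 − 365.75)² / 365.75 = 0.2873
χ² = 0.0958 + 0.2873 = 0.3831 ≈ 0.383
Degrees of freedom = 2 − 1 = 1; critical value at α = 0.01 is 6.635.
Since 0.383 < 6.635, we fail to reject the null hypothesis — the data are consistent with the 3:1 ratio.

0.383; consistent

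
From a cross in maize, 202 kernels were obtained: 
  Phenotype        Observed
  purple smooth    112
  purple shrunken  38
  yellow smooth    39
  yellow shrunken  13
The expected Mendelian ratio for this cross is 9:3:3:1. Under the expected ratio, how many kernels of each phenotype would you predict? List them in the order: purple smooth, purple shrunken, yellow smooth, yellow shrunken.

The 9:3:3:1 ratio has 16 parts, so with N = 202 the expected counts are:
  purple smooth: 202 × 9/16 = 113.625
  purple shrunken: 202 × 3/16 = 37.875
  yellow smooth: 202 × 3/16 = 37.875
  yellow shrunken: 202 × 1/16 = 12.625

113.625, 37.875, 37.875, 12.625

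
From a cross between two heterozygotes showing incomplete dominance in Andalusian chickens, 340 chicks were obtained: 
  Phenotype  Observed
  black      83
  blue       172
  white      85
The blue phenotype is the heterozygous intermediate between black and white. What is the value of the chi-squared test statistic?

With incomplete dominance, a heterozygote × heterozygote cross gives a 1:2:1 phenotypic ratio.
Expected counts for N = 340 under a 1:2:1 ratio (total parts = 4):
  black: 340 × 1/4 = 85
  blue: 340 × 2/4 = 170
  white: 340 × 1/4 = 85
χ² = Σ (O − E)² / E
  black: (83 − 85)² / 85 = 0.0471
  blue: (172 − 170)² / 170 = 0.0235
  white: (85 − 85)² / 85 = 0.0000
χ² = 0.0471 + 0.0235 + 0.0000 = 0.0706 ≈ 0.071

0.071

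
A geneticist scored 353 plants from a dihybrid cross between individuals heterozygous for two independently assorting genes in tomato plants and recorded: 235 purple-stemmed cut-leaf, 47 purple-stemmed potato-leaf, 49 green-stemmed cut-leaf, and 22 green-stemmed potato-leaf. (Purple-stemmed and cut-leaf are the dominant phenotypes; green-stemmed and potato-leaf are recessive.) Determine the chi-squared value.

16.712

A dihybrid F₂ with independent assortment and complete dominance at both loci gives a 9:3:3:1 phenotypic ratio.
The 9:3:3:1 ratio has 16 parts, so with N = 353 the expected counts are:
  purple-stemmed cut-leaf: 353 × 9/16 = 198.5625
  purple-stemmed potato-leaf: 353 × 3/16 = 66.1875
  green-stemmed cut-leaf: 353 × 3/16 = 66.1875
  green-stemmed potato-leaf: 353 × 1/16 = 22.0625
χ² = Σ (O − E)² / E
  purple-stemmed cut-leaf: (235 − 198.5625)² / 198.5625 = 6.6865
  purple-stemmed potato-leaf: (47 − 66.1875)² / 66.1875 = 5.5624
  green-stemmed cut-leaf: (49 − 66.1875)² / 66.1875 = 4.4632
  green-stemmed potato-leaf: (22 − 22.0625)² / 22.0625 = 0.0002
χ² = 6.6865 + 5.5624 + 4.4632 + 0.0002 = 16.7123 ≈ 16.712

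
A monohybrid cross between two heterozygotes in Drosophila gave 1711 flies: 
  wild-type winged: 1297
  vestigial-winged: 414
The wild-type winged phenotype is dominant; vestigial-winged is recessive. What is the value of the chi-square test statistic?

For a monohybrid cross between heterozygotes with complete dominance, the expected phenotypic ratio is 3:1.
Under the 3:1 hypothesis (Σ ratio = 4, N = 1711):
  wild-type winged: 1711 × 3/4 = 1283.25
  vestigial-winged: 1711 × 1/4 = 427.75
χ² = Σ (O − E)² / E
  wild-type winged: (1297 − 1283.25)² / 1283.25 = 0.1473
  vestigial-winged: (414 − 427.75)² / 427.75 = 0.4420
χ² = 0.1473 + 0.4420 = 0.5893 ≈ 0.589

0.589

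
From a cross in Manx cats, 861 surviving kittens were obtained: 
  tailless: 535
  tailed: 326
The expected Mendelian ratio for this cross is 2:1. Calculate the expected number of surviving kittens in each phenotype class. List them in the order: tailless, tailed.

574, 287

Total ratio parts = 3. Expected numbers out of 861:
  tailless: 861 × 2/3 = 574
  tailed: 861 × 1/3 = 287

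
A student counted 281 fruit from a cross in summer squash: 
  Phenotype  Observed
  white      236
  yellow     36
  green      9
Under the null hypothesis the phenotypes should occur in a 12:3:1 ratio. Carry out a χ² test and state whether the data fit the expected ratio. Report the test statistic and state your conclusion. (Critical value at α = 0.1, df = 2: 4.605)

Total ratio parts = 16. Expected numbers out of 281:
  white: 281 × 12/16 = 210.75
  yellow: 281 × 3/16 = 52.6875
  green: 281 × 1/16 = 17.5625
χ² = Σ (O − E)² / E
  white: (236 − 210.75)² / 210.75 = 3.0252
  yellow: (36 − 52.6875)² / 52.6875 = 5.2854
  green: (9 − 17.5625)² / 17.5625 = 4.1746
χ² = 3.0252 + 5.2854 + 4.1746 = 12.4852 ≈ 12.485
Degrees of freedom = 3 − 1 = 2; critical value at α = 0.1 is 4.605.
Since 12.485 > 4.605, we reject the null hypothesis — the data do not fit the 12:3:1 ratio.

12.485; not consistent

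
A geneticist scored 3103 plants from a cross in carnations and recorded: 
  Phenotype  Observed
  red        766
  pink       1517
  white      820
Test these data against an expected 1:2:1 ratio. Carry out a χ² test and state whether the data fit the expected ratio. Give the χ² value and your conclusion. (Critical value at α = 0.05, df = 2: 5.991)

3.414; consistent

Under the 1:2:1 hypothesis (Σ ratio = 4, N = 3103):
  red: 3103 × 1/4 = 775.75
  pink: 3103 × 2/4 = 1551.5
  white: 3103 × 1/4 = 775.75
χ² = Σ (O − E)² / E
  red: (766 − 775.75)² / 775.75 = 0.1225
  pink: (1517 − 1551.5)² / 1551.5 = 0.7672
  white: (820 − 775.75)² / 775.75 = 2.5241
χ² = 0.1225 + 0.7672 + 2.5241 = 3.4138 ≈ 3.414
Degrees of freedom = 3 − 1 = 2; critical value at α = 0.05 is 5.991.
Since 3.414 < 5.991, we fail to reject the null hypothesis — the data are consistent with the 1:2:1 ratio.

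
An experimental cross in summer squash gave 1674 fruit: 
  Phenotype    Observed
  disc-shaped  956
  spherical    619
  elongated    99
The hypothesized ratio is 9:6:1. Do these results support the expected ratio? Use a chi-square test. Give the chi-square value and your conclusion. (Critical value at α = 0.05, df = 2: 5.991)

0.644; consistent

Total ratio parts = 16. Expected numbers out of 1674:
  disc-shaped: 1674 × 9/16 = 941.625
  spherical: 1674 × 6/16 = 627.75
  elongated: 1674 × 1/16 = 104.625
χ² = Σ (O − E)² / E
  disc-shaped: (956 − 941.625)² / 941.625 = 0.2195
  spherical: (619 − 627.75)² / 627.75 = 0.1220
  elongated: (99 − 104.625)² / 104.625 = 0.3024
χ² = 0.2195 + 0.1220 + 0.3024 = 0.6439 ≈ 0.644
Degrees of freedom = 3 − 1 = 2; critical value at α = 0.05 is 5.991.
Since 0.644 < 5.991, we fail to reject the null hypothesis — the data are consistent with the 9:6:1 ratio.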